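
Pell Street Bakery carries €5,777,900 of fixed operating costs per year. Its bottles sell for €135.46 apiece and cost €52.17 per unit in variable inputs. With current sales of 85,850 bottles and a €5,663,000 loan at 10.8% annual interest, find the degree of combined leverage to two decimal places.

Total contribution margin = 85,850 × €83.29 = €7,150,446.50.
Operating income = contribution − fixed costs = €7,150,446.50 − €5,777,900 = €1,372,546.50. Interest = €611,604.00, so EBIT − I = €760,942.50.
DCL = contribution ÷ (EBIT − I) = €7,150,446.50 ÷ €760,942.50 = 9.3968.

9.40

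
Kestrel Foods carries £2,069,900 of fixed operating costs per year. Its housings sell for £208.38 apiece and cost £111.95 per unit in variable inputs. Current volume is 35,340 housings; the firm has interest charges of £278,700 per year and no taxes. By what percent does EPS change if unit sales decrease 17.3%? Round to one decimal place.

-55.7%

Contribution at this volume is 35,340 × £96.43 = £3,407,836.20.
Subtracting fixed costs: EBIT = £3,407,836.20 − £2,069,900 = £1,337,936.20.
After interest of £278,700.00, pre-tax earnings = £1,059,236.20.
DCL = total CM / (EBIT − I) = £3,407,836.20 / £1,059,236.20 = 3.2173.
EPS therefore changes by 3.2173 × (-17.3%) = -55.7%.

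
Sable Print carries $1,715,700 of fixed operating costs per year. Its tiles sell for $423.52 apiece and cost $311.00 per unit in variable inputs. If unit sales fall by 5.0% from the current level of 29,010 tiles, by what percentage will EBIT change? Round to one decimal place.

Contribution at this volume is 29,010 × $112.52 = $3,264,205.20.
Subtracting fixed costs: EBIT = $3,264,205.20 − $1,715,700 = $1,548,505.20.
Degree of operating leverage = $3,264,205.20 / $1,548,505.20 = 2.1080.
So EBIT moves 2.1080 × (-5.0%) = -10.5%.

-10.5%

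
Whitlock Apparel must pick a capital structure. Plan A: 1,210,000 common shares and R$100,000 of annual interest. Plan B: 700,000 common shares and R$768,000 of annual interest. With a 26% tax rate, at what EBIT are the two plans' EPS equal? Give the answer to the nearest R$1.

R$1,684,863

At indifference, (EBIT − 100,000)(1 − t)/1,210,000 = (EBIT − 768,000)(1 − t)/700,000.
The (1 − t) factor cancels: (EBIT − 100,000) × 700,000 = (EBIT − 768,000) × 1,210,000.
EBIT × (1,210,000 − 700,000) = 768,000 × 1,210,000 − 100,000 × 700,000 = 859,280,000,000, so EBIT = 859,280,000,000 ÷ 510,000 = 1,684,862.75.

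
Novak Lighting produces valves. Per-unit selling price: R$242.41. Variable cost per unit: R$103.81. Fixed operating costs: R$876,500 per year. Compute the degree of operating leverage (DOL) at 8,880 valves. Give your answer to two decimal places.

Contribution at this volume is 8,880 × R$138.60 = R$1,230,768.00.
Subtracting fixed costs: EBIT = R$1,230,768.00 − R$876,500 = R$354,268.00.
Degree of operating leverage = R$1,230,768.00 / R$354,268.00 = 3.4741.

3.47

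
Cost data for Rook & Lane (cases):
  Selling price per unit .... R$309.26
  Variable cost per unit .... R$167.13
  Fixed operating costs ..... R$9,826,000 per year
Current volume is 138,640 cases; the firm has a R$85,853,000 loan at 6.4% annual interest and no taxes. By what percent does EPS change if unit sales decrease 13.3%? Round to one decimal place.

-59.8%

Total contribution margin = 138,640 × R$142.13 = R$19,704,903.20.
Subtracting fixed costs: EBIT = R$19,704,903.20 − R$9,826,000 = R$9,878,903.20.
Interest = R$5,494,592.00, so EBIT − I = R$4,384,311.20.
DCL = total CM / (EBIT − I) = R$19,704,903.20 / R$4,384,311.20 = 4.4944.
%ΔEPS = DCL × %ΔSales = 4.4944 × -13.3% = -59.8%.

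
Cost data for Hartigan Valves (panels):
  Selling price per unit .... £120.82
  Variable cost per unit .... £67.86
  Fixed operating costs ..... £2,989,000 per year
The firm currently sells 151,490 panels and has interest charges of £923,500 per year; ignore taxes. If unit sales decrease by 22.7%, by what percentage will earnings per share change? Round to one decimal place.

Contribution at this volume is 151,490 × £52.96 = £8,022,910.40.
EBIT = £8,022,910.40 − £2,989,000 = £5,033,910.40.
Interest = £923,500.00, so EBIT − I = £4,110,410.40.
DCL = total CM / (EBIT − I) = £8,022,910.40 / £4,110,410.40 = 1.9519.
EPS therefore changes by 1.9519 × (-22.7%) = -44.3%.

-44.3%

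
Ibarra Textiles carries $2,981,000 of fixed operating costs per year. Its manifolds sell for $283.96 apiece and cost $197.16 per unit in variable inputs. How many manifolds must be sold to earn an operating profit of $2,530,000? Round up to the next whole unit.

63,491 manifolds

Contribution margin per unit = $283.96 − $197.16 = $86.80.
Required volume = (fixed costs + target profit) ÷ CM = ($2,981,000 + $2,530,000) ÷ $86.80 = 63,490.78, so 63,491 manifolds.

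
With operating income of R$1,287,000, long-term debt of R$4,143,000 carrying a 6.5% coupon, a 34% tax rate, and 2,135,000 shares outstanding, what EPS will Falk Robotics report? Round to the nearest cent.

R$0.31

Pre-tax income = R$1,287,000 − R$269,295.00 = R$1,017,705.00.
Net income = R$1,017,705.00 × (1 − 0.34) = R$671,685.30.
EPS = R$671,685.30 ÷ 2,135,000 = R$0.31.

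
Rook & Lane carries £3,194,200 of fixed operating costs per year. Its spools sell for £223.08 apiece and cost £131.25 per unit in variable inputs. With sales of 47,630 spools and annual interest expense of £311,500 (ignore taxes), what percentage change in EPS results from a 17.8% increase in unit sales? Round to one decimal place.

+89.7%

Total contribution margin = 47,630 × £91.83 = £4,373,862.90.
Operating income = contribution − fixed costs = £4,373,862.90 − £3,194,200 = £1,179,662.90.
After interest of £311,500.00, pre-tax earnings = £868,162.90.
DCL = total CM / (EBIT − I) = £4,373,862.90 / £868,162.90 = 5.0381.
EPS therefore changes by 5.0381 × (+17.8%) = +89.7%.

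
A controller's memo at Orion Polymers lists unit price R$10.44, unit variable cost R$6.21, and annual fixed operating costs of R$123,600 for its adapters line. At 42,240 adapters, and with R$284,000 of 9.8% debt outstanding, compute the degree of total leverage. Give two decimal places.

6.56

At 42,240 units, contribution = 42,240 × R$4.23 = R$178,675.20.
EBIT = R$178,675.20 − R$123,600 = R$55,075.20. Interest = R$27,832.00.
DOL = R$178,675.20 ÷ R$55,075.20 = 3.2442; DFL = R$55,075.20 ÷ R$27,243.20 = 2.0216.
Combined leverage = 3.2442 × 2.0216 = 6.5585.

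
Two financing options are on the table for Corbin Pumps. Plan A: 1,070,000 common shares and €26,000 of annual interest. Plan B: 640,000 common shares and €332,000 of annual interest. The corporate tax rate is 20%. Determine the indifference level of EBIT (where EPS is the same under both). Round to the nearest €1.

At indifference, (EBIT − 26,000)(1 − t)/1,070,000 = (EBIT − 332,000)(1 − t)/640,000.
The (1 − t) factor cancels: (EBIT − 26,000) × 640,000 = (EBIT − 332,000) × 1,070,000.
Solving, EBIT = (332,000·1,070,000 − 26,000·640,000) / (1,070,000 − 640,000) = 338,600,000,000 / 430,000 = 787,441.86.

€787,442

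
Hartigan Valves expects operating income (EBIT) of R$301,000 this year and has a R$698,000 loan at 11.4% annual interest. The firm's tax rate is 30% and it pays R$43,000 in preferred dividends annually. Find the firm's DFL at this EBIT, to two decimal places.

Interest = R$79,572.00.
Preferred dividends grossed up pre-tax: R$43,000 / (1 − 0.30) = R$61,428.57.
DFL = EBIT ÷ [EBIT − I − D_p/(1−t)] = R$301,000 ÷ [R$301,000 − R$79,572.00 − R$61,428.57] = R$301,000 ÷ R$159,999.43 = 1.8813.

1.88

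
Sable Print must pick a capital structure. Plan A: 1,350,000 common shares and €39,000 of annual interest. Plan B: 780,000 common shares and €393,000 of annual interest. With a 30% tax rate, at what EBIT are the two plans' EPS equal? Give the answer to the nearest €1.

Set EPS_A = EPS_B: (EBIT − €39,000)(1 − 0.30) ÷ 1,350,000 = (EBIT − €393,000)(1 − 0.30) ÷ 780,000.
The (1 − t) factor cancels: (EBIT − 39,000) × 780,000 = (EBIT − 393,000) × 1,350,000.
EBIT × (1,350,000 − 780,000) = 393,000 × 1,350,000 − 39,000 × 780,000 = 500,130,000,000, so EBIT = 500,130,000,000 ÷ 570,000 = 877,421.05.

€877,421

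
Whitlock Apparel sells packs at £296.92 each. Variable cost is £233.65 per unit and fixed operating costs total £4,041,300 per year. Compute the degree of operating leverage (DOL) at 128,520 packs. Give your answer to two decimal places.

At 128,520 units, contribution = 128,520 × £63.27 = £8,131,460.40.
EBIT = £8,131,460.40 − £4,041,300 = £4,090,160.40.
DOL = contribution ÷ EBIT = £8,131,460.40 ÷ £4,090,160.40 = 1.9881.

1.99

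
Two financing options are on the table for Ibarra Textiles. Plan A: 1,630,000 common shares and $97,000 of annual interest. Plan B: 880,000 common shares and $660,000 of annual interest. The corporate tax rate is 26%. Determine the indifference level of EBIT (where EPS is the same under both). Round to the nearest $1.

Set EPS_A = EPS_B: (EBIT − $97,000)(1 − 0.26) ÷ 1,630,000 = (EBIT − $660,000)(1 − 0.26) ÷ 880,000.
The (1 − t) factor cancels: (EBIT − 97,000) × 880,000 = (EBIT − 660,000) × 1,630,000.
Solving, EBIT = (660,000·1,630,000 − 97,000·880,000) / (1,630,000 − 880,000) = 990,440,000,000 / 750,000 = 1,320,586.67.

$1,320,587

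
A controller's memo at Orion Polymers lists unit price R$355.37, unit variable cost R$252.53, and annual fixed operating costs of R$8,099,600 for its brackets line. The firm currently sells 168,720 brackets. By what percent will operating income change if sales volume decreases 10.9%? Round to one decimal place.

-20.4%

Total contribution margin = 168,720 × R$102.84 = R$17,351,164.80.
EBIT = R$17,351,164.80 − R$8,099,600 = R$9,251,564.80.
Degree of operating leverage = R$17,351,164.80 / R$9,251,564.80 = 1.8755.
%ΔEBIT = DOL × %ΔSales = 1.8755 × -10.9% = -20.4%.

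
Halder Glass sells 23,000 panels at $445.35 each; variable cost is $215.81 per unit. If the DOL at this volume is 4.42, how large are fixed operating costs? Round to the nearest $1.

$4,084,981

At 23,000 units, contribution = 23,000 × $229.54 = $5,279,420.00.
Since DOL = CM ÷ EBIT, EBIT = $5,279,420.00 ÷ 4.42 = $1,194,438.91.
And FC = contribution − EBIT = $5,279,420.00 − $1,194,438.91 = $4,084,981.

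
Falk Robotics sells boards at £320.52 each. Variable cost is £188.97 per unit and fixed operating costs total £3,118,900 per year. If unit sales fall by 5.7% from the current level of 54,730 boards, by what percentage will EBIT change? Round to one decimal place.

-10.1%

At 54,730 units, contribution = 54,730 × £131.55 = £7,199,731.50.
Subtracting fixed costs: EBIT = £7,199,731.50 − £3,118,900 = £4,080,831.50.
Degree of operating leverage = £7,199,731.50 / £4,080,831.50 = 1.7643.
So EBIT moves 1.7643 × (-5.7%) = -10.1%.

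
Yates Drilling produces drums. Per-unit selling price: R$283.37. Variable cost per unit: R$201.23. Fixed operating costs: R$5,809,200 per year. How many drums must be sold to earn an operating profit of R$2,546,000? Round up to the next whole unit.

Each unit contributes R$283.37 − R$201.23 = R$82.14.
Need Q such that Q × R$82.14 − R$5,809,200 = R$2,546,000, i.e. Q = R$8,355,200 / R$82.14 = 101,719.02 → 101,720.

101,720 drums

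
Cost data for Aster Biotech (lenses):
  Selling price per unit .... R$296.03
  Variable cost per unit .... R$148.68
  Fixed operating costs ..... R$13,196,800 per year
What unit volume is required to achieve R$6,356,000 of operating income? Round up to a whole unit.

132,697 lenses

Unit CM = price − variable cost = R$296.03 − R$148.68 = R$147.35.
Need Q such that Q × R$147.35 − R$13,196,800 = R$6,356,000, i.e. Q = R$19,552,800 / R$147.35 = 132,696.30 → 132,697.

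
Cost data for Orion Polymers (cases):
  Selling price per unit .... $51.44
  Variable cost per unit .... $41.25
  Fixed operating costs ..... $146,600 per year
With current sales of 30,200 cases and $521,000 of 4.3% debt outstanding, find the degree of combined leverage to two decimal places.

Total contribution margin = 30,200 × $10.19 = $307,738.00.
Subtracting fixed costs: EBIT = $307,738.00 − $146,600 = $161,138.00. Interest = $22,403.00, so EBIT − I = $138,735.00.
Degree of total leverage = total CM / (EBIT − interest) = $307,738.00 / $138,735.00 = 2.2182.

2.22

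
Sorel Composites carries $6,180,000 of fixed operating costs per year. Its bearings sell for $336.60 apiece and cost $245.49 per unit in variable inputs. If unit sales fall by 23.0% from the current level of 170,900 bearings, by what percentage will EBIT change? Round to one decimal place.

-38.1%

Total contribution margin = 170,900 × $91.11 = $15,570,699.00.
Operating income = contribution − fixed costs = $15,570,699.00 − $6,180,000 = $9,390,699.00.
So DOL = total CM / EBIT = $15,570,699.00 / $9,390,699.00 = 1.6581.
%ΔEBIT = DOL × %ΔSales = 1.6581 × -23.0% = -38.1%.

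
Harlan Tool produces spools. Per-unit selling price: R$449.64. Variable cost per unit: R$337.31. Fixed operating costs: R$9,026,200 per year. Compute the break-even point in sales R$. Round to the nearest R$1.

R$36,130,513

CM per unit = R$449.64 − R$337.31 = R$112.33; CM ratio = R$112.33 / R$449.64 = 0.2498.
Break-even revenue = fixed costs × price ÷ CM = R$9,026,200 × R$449.64 ÷ R$112.33 = R$36,130,513.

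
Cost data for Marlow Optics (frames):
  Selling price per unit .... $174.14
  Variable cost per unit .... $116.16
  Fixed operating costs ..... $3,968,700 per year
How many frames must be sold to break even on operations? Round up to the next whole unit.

Contribution margin per unit = $174.14 − $116.16 = $57.98.
Units to break even: $3,968,700 ÷ $57.98 = 68,449.47, rounded up to 68,450.

68,450 frames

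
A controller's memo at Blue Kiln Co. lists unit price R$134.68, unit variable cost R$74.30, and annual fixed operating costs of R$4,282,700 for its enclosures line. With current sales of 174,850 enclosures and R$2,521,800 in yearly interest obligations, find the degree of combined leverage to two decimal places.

Contribution at this volume is 174,850 × R$60.38 = R$10,557,443.00.
Operating income = contribution − fixed costs = R$10,557,443.00 − R$4,282,700 = R$6,274,743.00. Interest = R$2,521,800.00, so EBIT − I = R$3,752,943.00.
Degree of total leverage = total CM / (EBIT − interest) = R$10,557,443.00 / R$3,752,943.00 = 2.8131.

2.81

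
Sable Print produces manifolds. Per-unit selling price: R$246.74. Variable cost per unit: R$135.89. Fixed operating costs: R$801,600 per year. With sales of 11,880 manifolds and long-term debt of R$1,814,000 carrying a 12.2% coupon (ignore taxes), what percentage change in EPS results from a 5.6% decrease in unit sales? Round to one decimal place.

-25.1%

Contribution at this volume is 11,880 × R$110.85 = R$1,316,898.00.
Operating income = contribution − fixed costs = R$1,316,898.00 − R$801,600 = R$515,298.00.
After interest of R$221,308.00, pre-tax earnings = R$293,990.00.
DCL = total CM / (EBIT − I) = R$1,316,898.00 / R$293,990.00 = 4.4794.
%ΔEPS = DCL × %ΔSales = 4.4794 × -5.6% = -25.1%.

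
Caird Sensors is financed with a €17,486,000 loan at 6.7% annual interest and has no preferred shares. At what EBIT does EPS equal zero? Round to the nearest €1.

€1,171,562

Annual interest = 6.7% × €17,486,000 = €1,171,562.00.
With no preferred dividends, EPS = 0 when EBIT exactly covers interest, so the financial break-even EBIT is €1,171,562.00.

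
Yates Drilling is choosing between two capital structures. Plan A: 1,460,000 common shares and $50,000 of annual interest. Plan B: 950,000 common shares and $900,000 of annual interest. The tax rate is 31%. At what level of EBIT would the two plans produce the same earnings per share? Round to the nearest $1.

$2,483,333

Set EPS_A = EPS_B: (EBIT − $50,000)(1 − 0.31) ÷ 1,460,000 = (EBIT − $900,000)(1 − 0.31) ÷ 950,000.
The (1 − t) factor cancels: (EBIT − 50,000) × 950,000 = (EBIT − 900,000) × 1,460,000.
Solving, EBIT = (900,000·1,460,000 − 50,000·950,000) / (1,460,000 − 950,000) = 1,266,500,000,000 / 510,000 = 2,483,333.33.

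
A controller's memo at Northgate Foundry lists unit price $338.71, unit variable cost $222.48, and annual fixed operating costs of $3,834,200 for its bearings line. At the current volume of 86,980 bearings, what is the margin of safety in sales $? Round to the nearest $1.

$18,287,616

Contribution margin per unit = $338.71 − $222.48 = $116.23. Break-even units = $3,834,200 ÷ $116.23 = 32,988.04; break-even revenue = 32,988.04 × $338.71 = $11,173,379.35.
Actual sales revenue = 86,980 × $338.71 = $29,460,995.80.
Margin of safety = $29,460,995.80 − $11,173,379.35 = $18,287,616.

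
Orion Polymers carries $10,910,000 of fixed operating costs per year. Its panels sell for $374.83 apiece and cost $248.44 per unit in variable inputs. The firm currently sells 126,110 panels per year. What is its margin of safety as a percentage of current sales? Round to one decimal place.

Unit CM = price − variable cost = $374.83 − $248.44 = $126.39. Break-even units = $10,910,000 ÷ $126.39 = 86,320.12; break-even revenue = 86,320.12 × $374.83 = $32,355,370.68.
Current sales = 126,110 × $374.83 = $47,269,811.30.
Margin of safety = ($47,269,811.30 − $32,355,370.68) ÷ $47,269,811.30 = 31.6%.

31.6%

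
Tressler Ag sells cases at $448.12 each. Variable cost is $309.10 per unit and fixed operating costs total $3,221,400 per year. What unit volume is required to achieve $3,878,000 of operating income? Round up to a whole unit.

Contribution margin per unit = $448.12 − $309.10 = $139.02.
Required volume = (fixed costs + target profit) ÷ CM = ($3,221,400 + $3,878,000) ÷ $139.02 = 51,067.47, so 51,068 cases.

51,068 cases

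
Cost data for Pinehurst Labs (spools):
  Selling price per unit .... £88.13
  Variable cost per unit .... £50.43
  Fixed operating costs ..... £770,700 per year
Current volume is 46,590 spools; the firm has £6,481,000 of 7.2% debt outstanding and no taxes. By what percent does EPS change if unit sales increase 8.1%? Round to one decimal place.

Total contribution margin = 46,590 × £37.70 = £1,756,443.00.
Operating income = contribution − fixed costs = £1,756,443.00 − £770,700 = £985,743.00.
Interest = £466,632.00, so EBIT − I = £519,111.00.
DCL = total CM / (EBIT − I) = £1,756,443.00 / £519,111.00 = 3.3836.
EPS therefore changes by 3.3836 × (+8.1%) = +27.4%.

+27.4%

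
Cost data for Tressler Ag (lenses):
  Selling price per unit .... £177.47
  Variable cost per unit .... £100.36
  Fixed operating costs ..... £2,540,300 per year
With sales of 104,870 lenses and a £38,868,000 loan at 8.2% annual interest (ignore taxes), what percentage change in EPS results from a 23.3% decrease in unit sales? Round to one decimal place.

-79.9%

At 104,870 units, contribution = 104,870 × £77.11 = £8,086,525.70.
EBIT = £8,086,525.70 − £2,540,300 = £5,546,225.70.
Interest = £3,187,176.00, so EBIT − I = £2,359,049.70.
DCL = total CM / (EBIT − I) = £8,086,525.70 / £2,359,049.70 = 3.4279.
%ΔEPS = DCL × %ΔSales = 3.4279 × -23.3% = -79.9%.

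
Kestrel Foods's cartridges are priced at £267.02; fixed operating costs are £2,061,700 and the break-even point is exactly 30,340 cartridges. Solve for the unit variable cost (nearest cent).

£199.07

Contribution per unit must be FC / Q = £2,061,700 / 30,340 = £67.9532.
Hence VC = price − CM = £267.02 − £67.9532 = £199.07.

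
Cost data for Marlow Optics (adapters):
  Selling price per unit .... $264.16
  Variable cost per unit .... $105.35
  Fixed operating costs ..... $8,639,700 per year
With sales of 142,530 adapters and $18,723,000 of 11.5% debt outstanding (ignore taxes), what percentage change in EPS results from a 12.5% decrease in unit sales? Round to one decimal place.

-23.9%

At 142,530 units, contribution = 142,530 × $158.81 = $22,635,189.30.
Subtracting fixed costs: EBIT = $22,635,189.30 − $8,639,700 = $13,995,489.30.
Interest = $2,153,145.00, so EBIT − I = $11,842,344.30.
DCL = total CM / (EBIT − I) = $22,635,189.30 / $11,842,344.30 = 1.9114.
EPS therefore changes by 1.9114 × (-12.5%) = -23.9%.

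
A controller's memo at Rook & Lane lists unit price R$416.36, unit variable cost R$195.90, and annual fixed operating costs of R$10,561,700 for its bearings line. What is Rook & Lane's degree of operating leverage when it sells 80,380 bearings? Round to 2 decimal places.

2.48

Total contribution margin = 80,380 × R$220.46 = R$17,720,574.80.
Subtracting fixed costs: EBIT = R$17,720,574.80 − R$10,561,700 = R$7,158,874.80.
DOL = contribution ÷ EBIT = R$17,720,574.80 ÷ R$7,158,874.80 = 2.4753.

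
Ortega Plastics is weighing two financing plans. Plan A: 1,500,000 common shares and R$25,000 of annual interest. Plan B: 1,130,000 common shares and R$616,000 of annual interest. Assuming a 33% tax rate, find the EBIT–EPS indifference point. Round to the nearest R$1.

Set EPS_A = EPS_B: (EBIT − R$25,000)(1 − 0.33) ÷ 1,500,000 = (EBIT − R$616,000)(1 − 0.33) ÷ 1,130,000.
Cancelling (1 − t) and cross-multiplying: 1,130,000·(EBIT − 25,000) = 1,500,000·(EBIT − 616,000).
EBIT × (1,500,000 − 1,130,000) = 616,000 × 1,500,000 − 25,000 × 1,130,000 = 895,750,000,000, so EBIT = 895,750,000,000 ÷ 370,000 = 2,420,945.95.

R$2,420,946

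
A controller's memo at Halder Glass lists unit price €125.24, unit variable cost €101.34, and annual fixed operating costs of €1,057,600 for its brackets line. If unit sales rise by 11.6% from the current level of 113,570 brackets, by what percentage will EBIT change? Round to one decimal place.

+19.0%

Total contribution margin = 113,570 × €23.90 = €2,714,323.00.
EBIT = €2,714,323.00 − €1,057,600 = €1,656,723.00.
Degree of operating leverage = €2,714,323.00 / €1,656,723.00 = 1.6384.
So EBIT moves 1.6384 × (+11.6%) = +19.0%.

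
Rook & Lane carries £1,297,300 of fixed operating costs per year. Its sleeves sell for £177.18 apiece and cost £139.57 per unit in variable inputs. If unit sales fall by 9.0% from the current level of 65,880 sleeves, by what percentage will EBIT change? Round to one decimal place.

At 65,880 units, contribution = 65,880 × £37.61 = £2,477,746.80.
Operating income = contribution − fixed costs = £2,477,746.80 − £1,297,300 = £1,180,446.80.
Degree of operating leverage = £2,477,746.80 / £1,180,446.80 = 2.0990.
%ΔEBIT = DOL × %ΔSales = 2.0990 × -9.0% = -18.9%.

-18.9%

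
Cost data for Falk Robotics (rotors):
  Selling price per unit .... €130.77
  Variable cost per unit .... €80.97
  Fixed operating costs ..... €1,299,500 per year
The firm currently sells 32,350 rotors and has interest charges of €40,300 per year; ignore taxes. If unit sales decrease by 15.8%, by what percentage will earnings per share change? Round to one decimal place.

Contribution at this volume is 32,350 × €49.80 = €1,611,030.00.
Operating income = contribution − fixed costs = €1,611,030.00 − €1,299,500 = €311,530.00.
After interest of €40,300.00, pre-tax earnings = €271,230.00.
Degree of combined leverage = contribution ÷ (EBIT − I) = €1,611,030.00 ÷ €271,230.00 = 5.9397.
EPS therefore changes by 5.9397 × (-15.8%) = -93.8%.

-93.8%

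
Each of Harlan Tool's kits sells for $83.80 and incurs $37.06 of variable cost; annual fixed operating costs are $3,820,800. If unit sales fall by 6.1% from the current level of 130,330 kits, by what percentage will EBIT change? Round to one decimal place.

At 130,330 units, contribution = 130,330 × $46.74 = $6,091,624.20.
Subtracting fixed costs: EBIT = $6,091,624.20 − $3,820,800 = $2,270,824.20.
So DOL = total CM / EBIT = $6,091,624.20 / $2,270,824.20 = 2.6826.
Operating income changes by 2.6826 × -6.1% = -16.4%.

-16.4%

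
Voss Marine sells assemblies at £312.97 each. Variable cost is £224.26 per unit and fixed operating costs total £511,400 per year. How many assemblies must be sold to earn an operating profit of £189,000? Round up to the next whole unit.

7,896 assemblies

Each unit contributes £312.97 − £224.26 = £88.71.
Units = (FC + target) / CM = (£511,400 + £189,000) / £88.71 = 7,895.39, so 7,896 assemblies.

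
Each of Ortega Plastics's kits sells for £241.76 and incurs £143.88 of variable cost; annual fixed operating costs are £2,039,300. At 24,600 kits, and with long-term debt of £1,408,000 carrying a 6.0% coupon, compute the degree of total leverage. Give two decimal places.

At 24,600 units, contribution = 24,600 × £97.88 = £2,407,848.00.
Subtracting fixed costs: EBIT = £2,407,848.00 − £2,039,300 = £368,548.00. Interest = £84,480.00, so EBIT − I = £284,068.00.
Degree of total leverage = total CM / (EBIT − interest) = £2,407,848.00 / £284,068.00 = 8.4763.

8.48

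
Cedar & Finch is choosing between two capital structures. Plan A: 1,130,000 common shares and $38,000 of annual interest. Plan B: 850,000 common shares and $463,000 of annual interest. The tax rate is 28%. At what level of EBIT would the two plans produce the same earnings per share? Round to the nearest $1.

$1,753,179

Set EPS_A = EPS_B: (EBIT − $38,000)(1 − 0.28) ÷ 1,130,000 = (EBIT − $463,000)(1 − 0.28) ÷ 850,000.
Cancelling (1 − t) and cross-multiplying: 850,000·(EBIT − 38,000) = 1,130,000·(EBIT − 463,000).
EBIT × (1,130,000 − 850,000) = 463,000 × 1,130,000 − 38,000 × 850,000 = 490,890,000,000, so EBIT = 490,890,000,000 ÷ 280,000 = 1,753,178.57.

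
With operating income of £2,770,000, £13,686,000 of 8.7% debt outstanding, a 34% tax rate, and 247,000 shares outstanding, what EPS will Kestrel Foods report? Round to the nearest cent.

£4.22

Pre-tax income = £2,770,000 − £1,190,682.00 = £1,579,318.00.
Net income = £1,579,318.00 × (1 − 0.34) = £1,042,349.88.
Per share: £1,042,349.88 / 247,000 shares = £4.22.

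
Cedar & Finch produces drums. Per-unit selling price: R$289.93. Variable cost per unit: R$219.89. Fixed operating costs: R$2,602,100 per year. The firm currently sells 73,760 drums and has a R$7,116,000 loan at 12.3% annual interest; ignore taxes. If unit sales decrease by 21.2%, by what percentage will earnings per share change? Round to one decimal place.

-64.9%

At 73,760 units, contribution = 73,760 × R$70.04 = R$5,166,150.40.
Subtracting fixed costs: EBIT = R$5,166,150.40 − R$2,602,100 = R$2,564,050.40.
After interest of R$875,268.00, pre-tax earnings = R$1,688,782.40.
DCL = total CM / (EBIT − I) = R$5,166,150.40 / R$1,688,782.40 = 3.0591.
%ΔEPS = DCL × %ΔSales = 3.0591 × -21.2% = -64.9%.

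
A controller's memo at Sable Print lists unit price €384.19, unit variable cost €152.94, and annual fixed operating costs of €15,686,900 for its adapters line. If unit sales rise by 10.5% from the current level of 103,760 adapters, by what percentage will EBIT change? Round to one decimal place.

+30.3%

At 103,760 units, contribution = 103,760 × €231.25 = €23,994,500.00.
EBIT = €23,994,500.00 − €15,686,900 = €8,307,600.00.
Degree of operating leverage = €23,994,500.00 / €8,307,600.00 = 2.8883.
%ΔEBIT = DOL × %ΔSales = 2.8883 × +10.5% = +30.3%.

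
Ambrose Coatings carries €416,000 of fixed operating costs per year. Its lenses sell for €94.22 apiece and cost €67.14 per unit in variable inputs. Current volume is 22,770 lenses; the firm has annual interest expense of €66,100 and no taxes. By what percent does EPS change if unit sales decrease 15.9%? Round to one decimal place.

-72.9%

Contribution at this volume is 22,770 × €27.08 = €616,611.60.
Operating income = contribution − fixed costs = €616,611.60 − €416,000 = €200,611.60.
Interest = €66,100.00, so EBIT − I = €134,511.60.
Degree of combined leverage = contribution ÷ (EBIT − I) = €616,611.60 ÷ €134,511.60 = 4.5841.
%ΔEPS = DCL × %ΔSales = 4.5841 × -15.9% = -72.9%.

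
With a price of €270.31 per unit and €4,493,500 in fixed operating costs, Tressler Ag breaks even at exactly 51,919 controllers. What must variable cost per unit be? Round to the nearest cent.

At break-even, FC = Q × (P − VC), so P − VC = €4,493,500 ÷ 51,919 = €86.5483.
Variable cost per unit = €270.31 − €86.5483 = €183.76.

€183.76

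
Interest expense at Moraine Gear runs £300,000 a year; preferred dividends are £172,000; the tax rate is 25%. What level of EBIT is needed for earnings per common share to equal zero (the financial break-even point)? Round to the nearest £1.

Preferred dividends are paid after tax, so their pre-tax equivalent is £172,000 ÷ (1 − 0.25) = £229,333.33.
Financial break-even EBIT = interest + D_p ÷ (1 − t) = £300,000 + £229,333.33 = £529,333.33.

£529,333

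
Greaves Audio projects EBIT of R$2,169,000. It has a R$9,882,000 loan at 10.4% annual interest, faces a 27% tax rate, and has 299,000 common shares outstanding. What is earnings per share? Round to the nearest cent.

R$2.79

Pre-tax income = R$2,169,000 − R$1,027,728.00 = R$1,141,272.00.
After tax at 27%: net income = R$1,141,272.00 × 0.73 = R$833,128.56.
Per share: R$833,128.56 / 299,000 shares = R$2.79.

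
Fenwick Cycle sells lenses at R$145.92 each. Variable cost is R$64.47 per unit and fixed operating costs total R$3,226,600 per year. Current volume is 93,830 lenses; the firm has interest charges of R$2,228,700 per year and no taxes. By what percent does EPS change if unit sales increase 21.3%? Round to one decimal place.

Contribution at this volume is 93,830 × R$81.45 = R$7,642,453.50.
Subtracting fixed costs: EBIT = R$7,642,453.50 − R$3,226,600 = R$4,415,853.50.
After interest of R$2,228,700.00, pre-tax earnings = R$2,187,153.50.
DCL = total CM / (EBIT − I) = R$7,642,453.50 / R$2,187,153.50 = 3.4942.
EPS therefore changes by 3.4942 × (+21.3%) = +74.4%.

+74.4%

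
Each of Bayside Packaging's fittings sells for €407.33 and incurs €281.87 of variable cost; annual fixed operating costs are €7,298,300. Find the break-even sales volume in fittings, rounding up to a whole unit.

58,173 fittings

Unit CM = price − variable cost = €407.33 − €281.87 = €125.46.
Break-even Q = €7,298,300 / €125.46 = 58,172.33 → 58,173 fittings.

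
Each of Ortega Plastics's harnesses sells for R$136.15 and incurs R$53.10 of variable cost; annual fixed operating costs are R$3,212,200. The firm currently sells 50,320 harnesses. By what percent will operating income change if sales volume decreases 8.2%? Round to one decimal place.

-35.4%

At 50,320 units, contribution = 50,320 × R$83.05 = R$4,179,076.00.
Subtracting fixed costs: EBIT = R$4,179,076.00 − R$3,212,200 = R$966,876.00.
So DOL = total CM / EBIT = R$4,179,076.00 / R$966,876.00 = 4.3222.
Operating income changes by 4.3222 × -8.2% = -35.4%.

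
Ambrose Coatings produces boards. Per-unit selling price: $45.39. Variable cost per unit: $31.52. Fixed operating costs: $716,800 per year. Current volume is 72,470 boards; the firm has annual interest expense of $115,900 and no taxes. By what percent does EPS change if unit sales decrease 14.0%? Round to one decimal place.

At 72,470 units, contribution = 72,470 × $13.87 = $1,005,158.90.
Operating income = contribution − fixed costs = $1,005,158.90 − $716,800 = $288,358.90.
Interest = $115,900.00, so EBIT − I = $172,458.90.
Degree of combined leverage = contribution ÷ (EBIT − I) = $1,005,158.90 ÷ $172,458.90 = 5.8284.
%ΔEPS = DCL × %ΔSales = 5.8284 × -14.0% = -81.6%.

-81.6%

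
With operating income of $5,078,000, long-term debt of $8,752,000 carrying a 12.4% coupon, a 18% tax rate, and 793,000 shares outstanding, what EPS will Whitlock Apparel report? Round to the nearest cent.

Interest = $1,085,248.00, so EBT = $5,078,000 − $1,085,248.00 = $3,992,752.00.
Net income = $3,992,752.00 × (1 − 0.18) = $3,274,056.64.
EPS = $3,274,056.64 ÷ 793,000 = $4.13.

$4.13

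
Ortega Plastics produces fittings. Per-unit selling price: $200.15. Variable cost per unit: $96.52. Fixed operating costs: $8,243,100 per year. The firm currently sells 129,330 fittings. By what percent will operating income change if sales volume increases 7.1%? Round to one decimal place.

Total contribution margin = 129,330 × $103.63 = $13,402,467.90.
Operating income = contribution − fixed costs = $13,402,467.90 − $8,243,100 = $5,159,367.90.
Degree of operating leverage = $13,402,467.90 / $5,159,367.90 = 2.5977.
Operating income changes by 2.5977 × +7.1% = +18.4%.

+18.4%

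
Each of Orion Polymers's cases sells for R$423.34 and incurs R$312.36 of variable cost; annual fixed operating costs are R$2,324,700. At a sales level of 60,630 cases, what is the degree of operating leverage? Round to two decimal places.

Total contribution margin = 60,630 × R$110.98 = R$6,728,717.40.
Subtracting fixed costs: EBIT = R$6,728,717.40 − R$2,324,700 = R$4,404,017.40.
DOL = contribution ÷ EBIT = R$6,728,717.40 ÷ R$4,404,017.40 = 1.5279.

1.53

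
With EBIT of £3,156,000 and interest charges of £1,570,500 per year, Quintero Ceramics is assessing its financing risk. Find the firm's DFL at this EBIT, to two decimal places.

1.99

Annual interest charges come to £1,570,500.00.
DFL = EBIT ÷ (EBIT − I) = £3,156,000 ÷ (£3,156,000 − £1,570,500.00) = £3,156,000 ÷ £1,585,500.00 = 1.9905.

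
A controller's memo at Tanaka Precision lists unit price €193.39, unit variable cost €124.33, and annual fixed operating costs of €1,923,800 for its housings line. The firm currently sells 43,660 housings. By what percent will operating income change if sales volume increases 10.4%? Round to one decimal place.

Contribution at this volume is 43,660 × €69.06 = €3,015,159.60.
EBIT = €3,015,159.60 − €1,923,800 = €1,091,359.60.
So DOL = total CM / EBIT = €3,015,159.60 / €1,091,359.60 = 2.7628.
So EBIT moves 2.7628 × (+10.4%) = +28.7%.

+28.7%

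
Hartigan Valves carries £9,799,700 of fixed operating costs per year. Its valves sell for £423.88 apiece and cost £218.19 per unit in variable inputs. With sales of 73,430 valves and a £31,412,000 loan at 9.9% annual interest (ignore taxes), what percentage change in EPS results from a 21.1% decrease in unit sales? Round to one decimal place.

At 73,430 units, contribution = 73,430 × £205.69 = £15,103,816.70.
Subtracting fixed costs: EBIT = £15,103,816.70 − £9,799,700 = £5,304,116.70.
After interest of £3,109,788.00, pre-tax earnings = £2,194,328.70.
Degree of combined leverage = contribution ÷ (EBIT − I) = £15,103,816.70 ÷ £2,194,328.70 = 6.8831.
%ΔEPS = DCL × %ΔSales = 6.8831 × -21.1% = -145.2%.

-145.2%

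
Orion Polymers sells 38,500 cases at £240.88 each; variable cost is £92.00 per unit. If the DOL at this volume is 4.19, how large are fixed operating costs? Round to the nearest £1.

£4,363,890

At 38,500 units, contribution = 38,500 × £148.88 = £5,731,880.00.
DOL = contribution / EBIT, so EBIT = £5,731,880.00 / 4.19 = £1,367,990.45.
And FC = contribution − EBIT = £5,731,880.00 − £1,367,990.45 = £4,363,890.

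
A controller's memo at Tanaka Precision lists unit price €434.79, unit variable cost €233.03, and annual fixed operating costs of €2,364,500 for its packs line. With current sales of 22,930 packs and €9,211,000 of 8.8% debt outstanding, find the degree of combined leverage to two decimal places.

Contribution at this volume is 22,930 × €201.76 = €4,626,356.80.
EBIT = €4,626,356.80 − €2,364,500 = €2,261,856.80. Interest = €810,568.00.
DOL = €4,626,356.80 ÷ €2,261,856.80 = 2.0454; DFL = €2,261,856.80 ÷ €1,451,288.80 = 1.5585.
DCL = DOL × DFL = 2.0454 × 1.5585 = 3.1878.

3.19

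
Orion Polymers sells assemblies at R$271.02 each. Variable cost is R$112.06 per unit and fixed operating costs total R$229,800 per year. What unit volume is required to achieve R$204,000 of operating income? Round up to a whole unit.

Contribution margin per unit = R$271.02 − R$112.06 = R$158.96.
Units = (FC + target) / CM = (R$229,800 + R$204,000) / R$158.96 = 2,728.99, so 2,729 assemblies.

2,729 assemblies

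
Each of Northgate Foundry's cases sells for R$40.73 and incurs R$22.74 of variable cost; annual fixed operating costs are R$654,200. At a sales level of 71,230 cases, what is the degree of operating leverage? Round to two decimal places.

At 71,230 units, contribution = 71,230 × R$17.99 = R$1,281,427.70.
EBIT = R$1,281,427.70 − R$654,200 = R$627,227.70.
So DOL = total CM / EBIT = R$1,281,427.70 / R$627,227.70 = 2.0430.

2.04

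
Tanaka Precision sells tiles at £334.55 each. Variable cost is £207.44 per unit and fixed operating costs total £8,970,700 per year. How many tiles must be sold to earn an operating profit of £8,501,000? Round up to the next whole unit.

137,454 tiles

Contribution margin per unit = £334.55 − £207.44 = £127.11.
Need Q such that Q × £127.11 − £8,970,700 = £8,501,000, i.e. Q = £17,471,700 / £127.11 = 137,453.39 → 137,454.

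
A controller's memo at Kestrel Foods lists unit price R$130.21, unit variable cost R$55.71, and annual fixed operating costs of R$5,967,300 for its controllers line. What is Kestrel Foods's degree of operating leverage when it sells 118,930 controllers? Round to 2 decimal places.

Contribution at this volume is 118,930 × R$74.50 = R$8,860,285.00.
Subtracting fixed costs: EBIT = R$8,860,285.00 − R$5,967,300 = R$2,892,985.00.
DOL = contribution ÷ EBIT = R$8,860,285.00 ÷ R$2,892,985.00 = 3.0627.

3.06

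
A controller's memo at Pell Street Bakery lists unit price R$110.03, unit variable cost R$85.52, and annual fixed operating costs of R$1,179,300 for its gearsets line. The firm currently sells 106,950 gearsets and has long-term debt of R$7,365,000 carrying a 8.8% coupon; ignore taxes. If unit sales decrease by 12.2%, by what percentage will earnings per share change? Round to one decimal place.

Contribution at this volume is 106,950 × R$24.51 = R$2,621,344.50.
Operating income = contribution − fixed costs = R$2,621,344.50 − R$1,179,300 = R$1,442,044.50.
Interest = R$648,120.00, so EBIT − I = R$793,924.50.
Degree of combined leverage = contribution ÷ (EBIT − I) = R$2,621,344.50 ÷ R$793,924.50 = 3.3018.
EPS therefore changes by 3.3018 × (-12.2%) = -40.3%.

-40.3%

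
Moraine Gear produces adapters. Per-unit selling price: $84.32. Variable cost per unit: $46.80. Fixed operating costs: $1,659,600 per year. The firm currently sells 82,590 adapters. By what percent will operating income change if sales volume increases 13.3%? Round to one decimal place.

+28.6%

At 82,590 units, contribution = 82,590 × $37.52 = $3,098,776.80.
Subtracting fixed costs: EBIT = $3,098,776.80 − $1,659,600 = $1,439,176.80.
DOL = contribution ÷ EBIT = $3,098,776.80 ÷ $1,439,176.80 = 2.1532.
So EBIT moves 2.1532 × (+13.3%) = +28.6%.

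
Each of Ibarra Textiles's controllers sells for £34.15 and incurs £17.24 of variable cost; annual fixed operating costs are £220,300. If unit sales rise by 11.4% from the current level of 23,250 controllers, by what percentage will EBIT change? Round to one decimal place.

Contribution at this volume is 23,250 × £16.91 = £393,157.50.
Subtracting fixed costs: EBIT = £393,157.50 − £220,300 = £172,857.50.
Degree of operating leverage = £393,157.50 / £172,857.50 = 2.2745.
So EBIT moves 2.2745 × (+11.4%) = +25.9%.

+25.9%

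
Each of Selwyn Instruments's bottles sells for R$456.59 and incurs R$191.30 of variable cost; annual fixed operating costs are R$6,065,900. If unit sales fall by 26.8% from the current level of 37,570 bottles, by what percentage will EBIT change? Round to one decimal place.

-68.5%

Total contribution margin = 37,570 × R$265.29 = R$9,966,945.30.
Operating income = contribution − fixed costs = R$9,966,945.30 − R$6,065,900 = R$3,901,045.30.
So DOL = total CM / EBIT = R$9,966,945.30 / R$3,901,045.30 = 2.5549.
%ΔEBIT = DOL × %ΔSales = 2.5549 × -26.8% = -68.5%.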